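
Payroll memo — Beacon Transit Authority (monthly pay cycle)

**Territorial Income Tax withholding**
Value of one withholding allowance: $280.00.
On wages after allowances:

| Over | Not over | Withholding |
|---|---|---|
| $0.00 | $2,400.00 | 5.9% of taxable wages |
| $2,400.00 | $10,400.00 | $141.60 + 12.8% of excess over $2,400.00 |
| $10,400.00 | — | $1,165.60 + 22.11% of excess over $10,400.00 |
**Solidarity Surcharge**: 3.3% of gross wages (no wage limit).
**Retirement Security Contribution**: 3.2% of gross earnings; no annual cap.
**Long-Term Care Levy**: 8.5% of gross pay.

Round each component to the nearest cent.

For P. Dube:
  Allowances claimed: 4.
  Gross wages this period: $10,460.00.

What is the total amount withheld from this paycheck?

$2,598.92

Territorial Income Tax: taxable = $10,460.00 − 4×$280.00 = $9,340.00
  $141.60 + 12.8% × ($9,340.00 − $2,400.00) = $141.60 + 12.8% × $6,940.00 = $1,029.92
Solidarity Surcharge: 3.3% × $10,460.00 = $345.18
Retirement Security Contribution: 3.2% × $10,460.00 = $334.72
Long-Term Care Levy: 8.5% × $10,460.00 = $889.10
Total: $1,029.92 + $345.18 + $334.72 + $889.10 = $2,598.92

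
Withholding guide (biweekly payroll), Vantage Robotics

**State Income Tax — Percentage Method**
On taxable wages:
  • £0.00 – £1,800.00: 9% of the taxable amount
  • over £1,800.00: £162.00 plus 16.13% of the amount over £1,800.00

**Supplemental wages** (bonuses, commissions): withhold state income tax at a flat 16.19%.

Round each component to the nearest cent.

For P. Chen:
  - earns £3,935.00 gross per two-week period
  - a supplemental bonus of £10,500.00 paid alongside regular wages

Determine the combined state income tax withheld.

£2,206.33

State Income Tax: taxable = £3,935.00
  £162.00 + 16.13% × (£3,935.00 − £1,800.00) = £162.00 + 16.13% × £2,135.00 = £506.38
Supplemental (16.19% flat on bonus): 16.19% × £10,500.00 = £1,699.95
Total state income tax: £506.38 + £1,699.95 = £2,206.33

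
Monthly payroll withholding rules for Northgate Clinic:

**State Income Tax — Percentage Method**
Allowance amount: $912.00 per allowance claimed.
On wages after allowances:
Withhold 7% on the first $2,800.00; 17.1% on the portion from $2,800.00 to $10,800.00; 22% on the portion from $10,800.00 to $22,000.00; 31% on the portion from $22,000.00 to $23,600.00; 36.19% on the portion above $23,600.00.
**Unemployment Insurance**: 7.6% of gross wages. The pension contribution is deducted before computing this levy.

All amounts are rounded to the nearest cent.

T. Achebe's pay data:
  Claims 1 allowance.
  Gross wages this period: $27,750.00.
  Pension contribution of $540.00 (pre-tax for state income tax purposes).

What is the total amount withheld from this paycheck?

State Income Tax: taxable = $27,750.00 − $540.00 − 1×$912.00 = $26,298.00
  $4,524.00 + 36.19% × ($26,298.00 − $23,600.00) = $4,524.00 + 36.19% × $2,698.00 = $5,500.41
Unemployment Insurance: 7.6% × $27,210.00 = $2,067.96
Total: $5,500.41 + $2,067.96 = $7,568.37

$7,568.37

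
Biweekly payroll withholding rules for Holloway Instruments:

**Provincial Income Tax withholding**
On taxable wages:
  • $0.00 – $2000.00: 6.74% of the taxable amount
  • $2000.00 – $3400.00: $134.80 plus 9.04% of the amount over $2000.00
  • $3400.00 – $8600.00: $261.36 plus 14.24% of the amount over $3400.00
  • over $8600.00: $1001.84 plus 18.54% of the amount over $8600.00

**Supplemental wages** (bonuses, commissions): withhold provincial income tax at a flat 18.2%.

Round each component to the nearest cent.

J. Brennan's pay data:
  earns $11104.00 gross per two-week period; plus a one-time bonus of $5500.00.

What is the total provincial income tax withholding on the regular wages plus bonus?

Provincial Income Tax: taxable = $11104.00
  $1001.84 + 18.54% × ($11104.00 − $8600.00) = $1001.84 + 18.54% × $2504.00 = $1466.08
Supplemental (18.2% flat on bonus): 18.2% × $5500.00 = $1001.00
Total provincial income tax: $1466.08 + $1001.00 = $2467.08

$2467.08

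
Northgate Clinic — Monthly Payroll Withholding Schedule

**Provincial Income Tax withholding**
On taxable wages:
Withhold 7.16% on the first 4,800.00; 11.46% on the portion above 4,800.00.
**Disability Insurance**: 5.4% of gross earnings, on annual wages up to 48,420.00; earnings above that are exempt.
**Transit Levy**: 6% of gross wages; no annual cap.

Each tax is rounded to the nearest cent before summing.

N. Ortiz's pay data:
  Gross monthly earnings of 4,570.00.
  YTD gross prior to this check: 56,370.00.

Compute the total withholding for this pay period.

601.41

Provincial Income Tax: taxable = 4,570.00
  7.16% × 4,570.00 = 327.21
Disability Insurance: YTD 56,370.00 ≥ cap 48,420.00 → 0.00
Transit Levy: 6% × 4,570.00 = 274.20
Total: 327.21 + 0.00 + 274.20 = 601.41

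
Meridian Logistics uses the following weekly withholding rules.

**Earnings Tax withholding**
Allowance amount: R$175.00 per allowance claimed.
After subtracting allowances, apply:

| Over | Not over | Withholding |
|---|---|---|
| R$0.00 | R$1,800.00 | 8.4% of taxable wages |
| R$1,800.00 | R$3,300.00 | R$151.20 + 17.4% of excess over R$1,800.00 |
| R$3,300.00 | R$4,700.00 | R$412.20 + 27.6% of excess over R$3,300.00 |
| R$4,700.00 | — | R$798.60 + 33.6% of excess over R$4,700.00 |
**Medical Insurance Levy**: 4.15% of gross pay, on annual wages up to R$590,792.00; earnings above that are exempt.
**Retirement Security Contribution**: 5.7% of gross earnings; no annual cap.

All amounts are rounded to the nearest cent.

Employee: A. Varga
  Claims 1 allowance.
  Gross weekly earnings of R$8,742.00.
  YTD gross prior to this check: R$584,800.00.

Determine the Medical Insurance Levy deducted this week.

R$248.67

Medical Insurance Levy: cap R$590,792.00 − YTD R$584,800.00 = R$5,992.00 subject; 4.15% × R$5,992.00 = R$248.67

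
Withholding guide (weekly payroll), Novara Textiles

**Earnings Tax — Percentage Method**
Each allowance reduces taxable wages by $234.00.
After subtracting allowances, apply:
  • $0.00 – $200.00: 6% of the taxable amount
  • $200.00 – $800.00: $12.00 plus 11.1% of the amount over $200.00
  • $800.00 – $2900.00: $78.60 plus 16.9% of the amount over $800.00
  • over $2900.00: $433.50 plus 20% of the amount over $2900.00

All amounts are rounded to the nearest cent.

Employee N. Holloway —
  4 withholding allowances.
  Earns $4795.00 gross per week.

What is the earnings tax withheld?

$625.30

Earnings Tax: taxable = $4795.00 − 4×$234.00 = $3859.00
  $433.50 + 20% × ($3859.00 − $2900.00) = $433.50 + 20% × $959.00 = $625.30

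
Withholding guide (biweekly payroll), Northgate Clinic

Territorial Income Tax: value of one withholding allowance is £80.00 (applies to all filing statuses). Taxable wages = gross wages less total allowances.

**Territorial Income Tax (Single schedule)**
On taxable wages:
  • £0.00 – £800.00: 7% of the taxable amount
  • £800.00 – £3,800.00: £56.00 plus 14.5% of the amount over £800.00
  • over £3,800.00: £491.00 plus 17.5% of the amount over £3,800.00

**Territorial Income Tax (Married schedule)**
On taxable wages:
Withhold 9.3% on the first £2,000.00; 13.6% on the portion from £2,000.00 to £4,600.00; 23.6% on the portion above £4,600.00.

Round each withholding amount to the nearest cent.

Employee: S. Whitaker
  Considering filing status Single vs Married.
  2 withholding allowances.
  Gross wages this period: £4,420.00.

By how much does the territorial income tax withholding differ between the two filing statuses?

£78.14

Territorial Income Tax (Single): taxable = £4,420.00 − 2×£80.00 = £4,260.00
  £491.00 + 17.5% × (£4,260.00 − £3,800.00) = £491.00 + 17.5% × £460.00 = £571.50
Territorial Income Tax (Married): taxable = £4,420.00 − 2×£80.00 = £4,260.00
  £186.00 + 13.6% × (£4,260.00 − £2,000.00) = £186.00 + 13.6% × £2,260.00 = £493.36
Difference: |£571.50 − £493.36| = £78.14 (higher under Single)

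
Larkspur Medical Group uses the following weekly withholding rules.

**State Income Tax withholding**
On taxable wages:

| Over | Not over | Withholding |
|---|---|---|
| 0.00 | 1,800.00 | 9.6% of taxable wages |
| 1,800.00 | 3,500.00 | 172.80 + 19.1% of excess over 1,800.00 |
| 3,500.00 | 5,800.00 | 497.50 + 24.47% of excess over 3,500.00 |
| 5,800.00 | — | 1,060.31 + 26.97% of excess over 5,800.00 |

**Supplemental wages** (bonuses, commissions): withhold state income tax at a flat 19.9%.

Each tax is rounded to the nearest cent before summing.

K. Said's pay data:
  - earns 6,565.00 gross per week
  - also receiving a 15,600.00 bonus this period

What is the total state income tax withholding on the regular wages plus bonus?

State Income Tax: taxable = 6,565.00
  1,060.31 + 26.97% × (6,565.00 − 5,800.00) = 1,060.31 + 26.97% × 765.00 = 1,266.63
Supplemental (19.9% flat on bonus): 19.9% × 15,600.00 = 3,104.40
Total state income tax: 1,266.63 + 3,104.40 = 4,371.03

4,371.03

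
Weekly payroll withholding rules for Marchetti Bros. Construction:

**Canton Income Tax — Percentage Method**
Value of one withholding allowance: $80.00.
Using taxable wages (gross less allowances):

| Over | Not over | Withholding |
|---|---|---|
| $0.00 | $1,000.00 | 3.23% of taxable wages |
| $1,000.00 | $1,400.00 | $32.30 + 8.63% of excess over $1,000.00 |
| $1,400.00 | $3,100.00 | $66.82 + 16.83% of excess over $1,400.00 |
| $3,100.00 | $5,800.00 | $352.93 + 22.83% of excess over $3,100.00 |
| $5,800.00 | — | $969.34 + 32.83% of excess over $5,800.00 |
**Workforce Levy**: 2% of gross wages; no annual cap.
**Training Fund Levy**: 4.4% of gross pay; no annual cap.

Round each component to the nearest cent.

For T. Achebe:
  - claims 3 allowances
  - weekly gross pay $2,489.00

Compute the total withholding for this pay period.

$369.01

Canton Income Tax: taxable = $2,489.00 − 3×$80.00 = $2,249.00
  $66.82 + 16.83% × ($2,249.00 − $1,400.00) = $66.82 + 16.83% × $849.00 = $209.71
Workforce Levy: 2% × $2,489.00 = $49.78
Training Fund Levy: 4.4% × $2,489.00 = $109.52
Total: $209.71 + $49.78 + $109.52 = $369.01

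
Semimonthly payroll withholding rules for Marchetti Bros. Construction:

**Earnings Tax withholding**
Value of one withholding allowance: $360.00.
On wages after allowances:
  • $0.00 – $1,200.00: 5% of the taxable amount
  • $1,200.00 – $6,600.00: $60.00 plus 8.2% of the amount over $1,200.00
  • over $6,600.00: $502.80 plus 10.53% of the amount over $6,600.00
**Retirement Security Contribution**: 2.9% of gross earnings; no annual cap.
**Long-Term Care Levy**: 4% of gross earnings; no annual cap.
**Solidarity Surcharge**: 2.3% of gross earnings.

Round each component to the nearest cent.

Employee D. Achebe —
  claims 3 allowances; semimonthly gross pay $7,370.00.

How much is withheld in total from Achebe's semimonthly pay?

$1,155.42

Earnings Tax: taxable = $7,370.00 − 3×$360.00 = $6,290.00
  $60.00 + 8.2% × ($6,290.00 − $1,200.00) = $60.00 + 8.2% × $5,090.00 = $477.38
Retirement Security Contribution: 2.9% × $7,370.00 = $213.73
Long-Term Care Levy: 4% × $7,370.00 = $294.80
Solidarity Surcharge: 2.3% × $7,370.00 = $169.51
Total: $477.38 + $213.73 + $294.80 + $169.51 = $1,155.42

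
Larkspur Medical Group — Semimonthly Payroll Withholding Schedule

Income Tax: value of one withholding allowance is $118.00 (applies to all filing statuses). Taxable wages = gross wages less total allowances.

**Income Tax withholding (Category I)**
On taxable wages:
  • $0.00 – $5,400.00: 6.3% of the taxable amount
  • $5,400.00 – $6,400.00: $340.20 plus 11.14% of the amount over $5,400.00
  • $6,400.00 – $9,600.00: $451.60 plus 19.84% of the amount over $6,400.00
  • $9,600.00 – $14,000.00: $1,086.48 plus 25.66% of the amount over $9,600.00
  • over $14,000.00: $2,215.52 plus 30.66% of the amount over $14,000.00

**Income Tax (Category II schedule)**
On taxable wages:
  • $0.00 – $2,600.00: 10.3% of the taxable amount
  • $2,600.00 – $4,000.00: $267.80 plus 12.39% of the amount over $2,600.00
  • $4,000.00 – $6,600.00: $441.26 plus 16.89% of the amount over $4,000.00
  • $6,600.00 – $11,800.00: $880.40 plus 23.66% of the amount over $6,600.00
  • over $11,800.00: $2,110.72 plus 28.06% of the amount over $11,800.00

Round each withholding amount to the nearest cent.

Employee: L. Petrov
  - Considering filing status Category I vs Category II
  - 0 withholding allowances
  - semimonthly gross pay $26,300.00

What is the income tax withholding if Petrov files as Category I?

Income Tax (Category I): taxable = $26,300.00
  $2,215.52 + 30.66% × ($26,300.00 − $14,000.00) = $2,215.52 + 30.66% × $12,300.00 = $5,986.70

$5,986.70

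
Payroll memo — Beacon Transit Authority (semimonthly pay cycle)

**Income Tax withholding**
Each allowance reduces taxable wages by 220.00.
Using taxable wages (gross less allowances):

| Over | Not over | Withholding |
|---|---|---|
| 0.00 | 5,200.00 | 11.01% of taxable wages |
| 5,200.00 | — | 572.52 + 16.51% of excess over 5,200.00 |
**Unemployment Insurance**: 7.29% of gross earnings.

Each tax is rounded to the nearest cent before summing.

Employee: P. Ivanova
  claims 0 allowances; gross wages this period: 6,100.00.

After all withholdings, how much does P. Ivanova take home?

Income Tax: taxable = 6,100.00
  572.52 + 16.51% × (6,100.00 − 5,200.00) = 572.52 + 16.51% × 900.00 = 721.11
Unemployment Insurance: 7.29% × 6,100.00 = 444.69
Total withheld: 721.11 + 444.69 = 1,165.80
Net pay: 6,100.00 − 1,165.80 = 4,934.20

4,934.20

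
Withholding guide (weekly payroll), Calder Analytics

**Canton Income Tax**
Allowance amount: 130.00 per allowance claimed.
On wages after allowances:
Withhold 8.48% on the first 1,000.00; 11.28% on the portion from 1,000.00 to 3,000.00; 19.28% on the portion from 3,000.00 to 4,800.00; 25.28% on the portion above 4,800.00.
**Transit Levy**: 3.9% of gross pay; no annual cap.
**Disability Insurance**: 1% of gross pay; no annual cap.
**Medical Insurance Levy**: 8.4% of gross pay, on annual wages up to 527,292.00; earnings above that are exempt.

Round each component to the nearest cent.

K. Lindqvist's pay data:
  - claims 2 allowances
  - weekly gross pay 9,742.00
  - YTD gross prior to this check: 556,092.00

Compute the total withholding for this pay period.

2,318.41

Canton Income Tax: taxable = 9,742.00 − 2×130.00 = 9,482.00
  657.44 + 25.28% × (9,482.00 − 4,800.00) = 657.44 + 25.28% × 4,682.00 = 1,841.05
Transit Levy: 3.9% × 9,742.00 = 379.94
Disability Insurance: 1% × 9,742.00 = 97.42
Medical Insurance Levy: YTD 556,092.00 ≥ cap 527,292.00 → 0.00
Total: 1,841.05 + 379.94 + 97.42 + 0.00 = 2,318.41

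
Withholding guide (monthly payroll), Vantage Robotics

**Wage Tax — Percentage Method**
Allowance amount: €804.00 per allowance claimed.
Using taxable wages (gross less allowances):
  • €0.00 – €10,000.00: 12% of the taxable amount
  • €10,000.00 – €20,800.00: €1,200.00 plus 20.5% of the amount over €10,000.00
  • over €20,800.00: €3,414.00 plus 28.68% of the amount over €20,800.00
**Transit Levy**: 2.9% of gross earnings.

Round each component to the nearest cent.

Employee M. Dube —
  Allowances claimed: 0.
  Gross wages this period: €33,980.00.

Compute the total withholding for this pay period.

€8,179.44

Wage Tax: taxable = €33,980.00
  €3,414.00 + 28.68% × (€33,980.00 − €20,800.00) = €3,414.00 + 28.68% × €13,180.00 = €7,194.02
Transit Levy: 2.9% × €33,980.00 = €985.42
Total: €7,194.02 + €985.42 = €8,179.44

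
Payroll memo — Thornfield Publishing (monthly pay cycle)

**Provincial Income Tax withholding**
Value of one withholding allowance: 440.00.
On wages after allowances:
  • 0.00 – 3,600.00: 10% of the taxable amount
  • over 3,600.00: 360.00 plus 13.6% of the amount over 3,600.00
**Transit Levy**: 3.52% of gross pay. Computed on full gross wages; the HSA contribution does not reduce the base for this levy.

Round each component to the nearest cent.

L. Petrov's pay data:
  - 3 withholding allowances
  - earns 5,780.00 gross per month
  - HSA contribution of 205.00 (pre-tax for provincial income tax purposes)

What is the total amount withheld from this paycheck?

652.54

Provincial Income Tax: taxable = 5,780.00 − 205.00 − 3×440.00 = 4,255.00
  360.00 + 13.6% × (4,255.00 − 3,600.00) = 360.00 + 13.6% × 655.00 = 449.08
Transit Levy: 3.52% × 5,780.00 = 203.46
Total: 449.08 + 203.46 = 652.54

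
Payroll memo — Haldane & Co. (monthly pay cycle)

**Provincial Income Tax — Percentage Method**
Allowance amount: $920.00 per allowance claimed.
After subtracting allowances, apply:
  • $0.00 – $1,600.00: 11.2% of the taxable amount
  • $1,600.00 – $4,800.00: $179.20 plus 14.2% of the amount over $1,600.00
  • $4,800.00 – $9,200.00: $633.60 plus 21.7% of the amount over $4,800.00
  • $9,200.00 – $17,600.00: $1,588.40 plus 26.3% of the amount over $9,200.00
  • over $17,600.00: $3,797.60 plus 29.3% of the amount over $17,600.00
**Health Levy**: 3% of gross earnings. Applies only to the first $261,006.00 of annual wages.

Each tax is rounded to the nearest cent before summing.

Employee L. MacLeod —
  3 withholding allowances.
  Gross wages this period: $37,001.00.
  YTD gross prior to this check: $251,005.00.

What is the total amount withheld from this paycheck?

$8,973.44

Provincial Income Tax: taxable = $37,001.00 − 3×$920.00 = $34,241.00
  $3,797.60 + 29.3% × ($34,241.00 − $17,600.00) = $3,797.60 + 29.3% × $16,641.00 = $8,673.41
Health Levy: cap $261,006.00 − YTD $251,005.00 = $10,001.00 subject; 3% × $10,001.00 = $300.03
Total: $8,673.41 + $300.03 = $8,973.44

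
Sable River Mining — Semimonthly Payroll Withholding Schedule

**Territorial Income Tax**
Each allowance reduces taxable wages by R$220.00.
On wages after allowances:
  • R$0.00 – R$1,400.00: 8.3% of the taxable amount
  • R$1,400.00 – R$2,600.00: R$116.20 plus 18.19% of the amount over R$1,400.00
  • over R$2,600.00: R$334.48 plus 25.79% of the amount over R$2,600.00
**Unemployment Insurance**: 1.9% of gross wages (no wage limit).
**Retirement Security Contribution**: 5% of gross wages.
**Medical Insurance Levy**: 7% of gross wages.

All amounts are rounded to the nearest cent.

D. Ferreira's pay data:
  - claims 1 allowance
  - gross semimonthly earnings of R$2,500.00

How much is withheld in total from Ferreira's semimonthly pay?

R$623.77

Territorial Income Tax: taxable = R$2,500.00 − 1×R$220.00 = R$2,280.00
  R$116.20 + 18.19% × (R$2,280.00 − R$1,400.00) = R$116.20 + 18.19% × R$880.00 = R$276.27
Unemployment Insurance: 1.9% × R$2,500.00 = R$47.50
Retirement Security Contribution: 5% × R$2,500.00 = R$125.00
Medical Insurance Levy: 7% × R$2,500.00 = R$175.00
Total: R$276.27 + R$47.50 + R$125.00 + R$175.00 = R$623.77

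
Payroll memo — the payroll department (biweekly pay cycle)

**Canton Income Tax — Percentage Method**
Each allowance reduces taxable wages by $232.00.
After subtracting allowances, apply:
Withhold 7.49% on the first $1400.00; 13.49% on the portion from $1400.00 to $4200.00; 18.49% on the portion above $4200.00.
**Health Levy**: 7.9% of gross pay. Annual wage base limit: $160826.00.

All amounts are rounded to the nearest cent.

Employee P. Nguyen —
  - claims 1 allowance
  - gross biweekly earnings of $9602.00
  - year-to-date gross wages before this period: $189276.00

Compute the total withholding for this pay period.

$1438.51

Canton Income Tax: taxable = $9602.00 − 1×$232.00 = $9370.00
  $482.58 + 18.49% × ($9370.00 − $4200.00) = $482.58 + 18.49% × $5170.00 = $1438.51
Health Levy: YTD $189276.00 ≥ cap $160826.00 → $0.00
Total: $1438.51 + $0.00 = $1438.51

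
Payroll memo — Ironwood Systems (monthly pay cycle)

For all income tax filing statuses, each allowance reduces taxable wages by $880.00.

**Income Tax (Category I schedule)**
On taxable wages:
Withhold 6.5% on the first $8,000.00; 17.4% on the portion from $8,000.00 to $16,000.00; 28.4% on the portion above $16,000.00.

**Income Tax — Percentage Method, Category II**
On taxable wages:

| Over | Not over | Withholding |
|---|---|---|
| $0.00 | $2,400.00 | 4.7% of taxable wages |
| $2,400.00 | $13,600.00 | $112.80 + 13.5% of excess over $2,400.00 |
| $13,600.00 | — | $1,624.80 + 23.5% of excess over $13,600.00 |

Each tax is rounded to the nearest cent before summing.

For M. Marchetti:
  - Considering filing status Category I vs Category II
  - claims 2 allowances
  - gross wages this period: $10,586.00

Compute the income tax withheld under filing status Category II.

$980.31

Income Tax (Category II): taxable = $10,586.00 − 2×$880.00 = $8,826.00
  $112.80 + 13.5% × ($8,826.00 − $2,400.00) = $112.80 + 13.5% × $6,426.00 = $980.31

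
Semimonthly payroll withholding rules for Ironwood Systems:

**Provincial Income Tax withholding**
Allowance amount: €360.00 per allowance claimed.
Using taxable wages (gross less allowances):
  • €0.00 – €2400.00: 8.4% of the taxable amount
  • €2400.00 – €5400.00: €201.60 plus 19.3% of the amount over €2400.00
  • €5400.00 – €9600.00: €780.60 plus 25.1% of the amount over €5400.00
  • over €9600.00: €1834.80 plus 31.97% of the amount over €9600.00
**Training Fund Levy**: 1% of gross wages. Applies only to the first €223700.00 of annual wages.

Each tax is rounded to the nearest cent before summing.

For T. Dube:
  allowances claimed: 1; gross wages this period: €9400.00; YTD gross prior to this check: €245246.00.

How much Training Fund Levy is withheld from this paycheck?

Training Fund Levy: YTD €245246.00 ≥ cap €223700.00 → €0.00

€0.00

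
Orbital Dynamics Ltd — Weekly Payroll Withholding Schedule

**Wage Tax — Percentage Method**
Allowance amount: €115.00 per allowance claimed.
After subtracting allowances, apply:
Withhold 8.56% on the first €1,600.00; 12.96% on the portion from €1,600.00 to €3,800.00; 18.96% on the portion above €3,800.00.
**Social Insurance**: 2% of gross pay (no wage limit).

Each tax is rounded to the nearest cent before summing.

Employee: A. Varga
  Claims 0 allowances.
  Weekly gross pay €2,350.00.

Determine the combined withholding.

Wage Tax: taxable = €2,350.00
  €136.96 + 12.96% × (€2,350.00 − €1,600.00) = €136.96 + 12.96% × €750.00 = €234.16
Social Insurance: 2% × €2,350.00 = €47.00
Total: €234.16 + €47.00 = €281.16

€281.16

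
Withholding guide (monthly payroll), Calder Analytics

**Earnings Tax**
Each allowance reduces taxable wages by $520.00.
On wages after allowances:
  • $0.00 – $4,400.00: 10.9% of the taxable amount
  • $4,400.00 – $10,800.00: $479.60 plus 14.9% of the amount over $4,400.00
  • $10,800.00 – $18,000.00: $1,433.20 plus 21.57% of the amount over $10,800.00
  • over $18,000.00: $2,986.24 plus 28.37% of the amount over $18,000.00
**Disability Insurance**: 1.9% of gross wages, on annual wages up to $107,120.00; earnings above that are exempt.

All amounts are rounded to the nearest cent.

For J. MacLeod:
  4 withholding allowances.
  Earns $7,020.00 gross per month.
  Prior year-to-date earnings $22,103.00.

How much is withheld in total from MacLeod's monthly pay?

Earnings Tax: taxable = $7,020.00 − 4×$520.00 = $4,940.00
  $479.60 + 14.9% × ($4,940.00 − $4,400.00) = $479.60 + 14.9% × $540.00 = $560.06
Disability Insurance: 1.9% × $7,020.00 = $133.38
Total: $560.06 + $133.38 = $693.44

$693.44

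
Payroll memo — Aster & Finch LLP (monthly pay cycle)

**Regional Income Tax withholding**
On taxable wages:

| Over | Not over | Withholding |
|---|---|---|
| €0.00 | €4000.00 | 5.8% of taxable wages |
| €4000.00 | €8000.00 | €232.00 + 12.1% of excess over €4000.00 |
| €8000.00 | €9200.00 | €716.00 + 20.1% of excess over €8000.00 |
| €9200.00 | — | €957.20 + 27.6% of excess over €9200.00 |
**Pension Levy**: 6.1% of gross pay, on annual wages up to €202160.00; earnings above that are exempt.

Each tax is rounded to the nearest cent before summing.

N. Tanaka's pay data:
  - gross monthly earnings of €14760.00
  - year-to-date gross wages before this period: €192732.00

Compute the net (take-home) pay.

€11693.13

Regional Income Tax: taxable = €14760.00
  €957.20 + 27.6% × (€14760.00 − €9200.00) = €957.20 + 27.6% × €5560.00 = €2491.76
Pension Levy: cap €202160.00 − YTD €192732.00 = €9428.00 subject; 6.1% × €9428.00 = €575.11
Total withheld: €2491.76 + €575.11 = €3066.87
Net pay: €14760.00 − €3066.87 = €11693.13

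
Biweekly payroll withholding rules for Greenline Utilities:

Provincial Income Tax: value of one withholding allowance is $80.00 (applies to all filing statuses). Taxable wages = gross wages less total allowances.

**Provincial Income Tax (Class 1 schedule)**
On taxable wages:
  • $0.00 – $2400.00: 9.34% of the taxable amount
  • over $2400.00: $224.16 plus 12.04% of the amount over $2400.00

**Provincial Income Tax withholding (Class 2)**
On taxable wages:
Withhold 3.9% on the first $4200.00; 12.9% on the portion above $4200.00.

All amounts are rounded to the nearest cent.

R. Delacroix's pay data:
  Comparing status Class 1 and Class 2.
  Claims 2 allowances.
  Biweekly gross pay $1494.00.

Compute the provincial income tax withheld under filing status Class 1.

Provincial Income Tax (Class 1): taxable = $1494.00 − 2×$80.00 = $1334.00
  9.34% × $1334.00 = $124.60

$124.60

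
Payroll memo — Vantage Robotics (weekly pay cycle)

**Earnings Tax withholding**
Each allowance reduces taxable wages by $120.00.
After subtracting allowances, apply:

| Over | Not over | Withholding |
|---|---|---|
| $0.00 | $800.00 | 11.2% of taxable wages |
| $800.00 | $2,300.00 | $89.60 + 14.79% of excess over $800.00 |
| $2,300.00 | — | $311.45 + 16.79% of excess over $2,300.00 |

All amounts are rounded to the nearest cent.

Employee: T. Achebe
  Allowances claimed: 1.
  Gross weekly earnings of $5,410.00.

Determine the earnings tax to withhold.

$813.47

Earnings Tax: taxable = $5,410.00 − 1×$120.00 = $5,290.00
  $311.45 + 16.79% × ($5,290.00 − $2,300.00) = $311.45 + 16.79% × $2,990.00 = $813.47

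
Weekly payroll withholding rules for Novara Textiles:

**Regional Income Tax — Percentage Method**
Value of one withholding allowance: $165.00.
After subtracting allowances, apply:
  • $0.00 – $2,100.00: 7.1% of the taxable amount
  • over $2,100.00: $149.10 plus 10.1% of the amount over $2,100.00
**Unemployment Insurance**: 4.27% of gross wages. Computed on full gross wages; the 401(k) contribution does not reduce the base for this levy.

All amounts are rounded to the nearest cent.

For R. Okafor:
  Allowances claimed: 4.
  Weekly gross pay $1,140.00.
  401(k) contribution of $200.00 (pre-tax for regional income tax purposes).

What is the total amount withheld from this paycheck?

Regional Income Tax: taxable = $1,140.00 − $200.00 − 4×$165.00 = $280.00
  7.1% × $280.00 = $19.88
Unemployment Insurance: 4.27% × $1,140.00 = $48.68
Total: $19.88 + $48.68 = $68.56

$68.56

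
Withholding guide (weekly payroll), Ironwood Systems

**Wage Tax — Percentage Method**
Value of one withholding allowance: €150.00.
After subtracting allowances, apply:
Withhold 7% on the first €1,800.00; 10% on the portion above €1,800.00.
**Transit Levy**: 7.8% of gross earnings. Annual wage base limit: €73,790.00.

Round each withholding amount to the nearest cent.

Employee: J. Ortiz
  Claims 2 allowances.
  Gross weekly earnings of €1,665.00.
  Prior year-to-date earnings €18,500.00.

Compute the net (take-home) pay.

Wage Tax: taxable = €1,665.00 − 2×€150.00 = €1,365.00
  7% × €1,365.00 = €95.55
Transit Levy: 7.8% × €1,665.00 = €129.87
Total withheld: €95.55 + €129.87 = €225.42
Net pay: €1,665.00 − €225.42 = €1,439.58

€1,439.58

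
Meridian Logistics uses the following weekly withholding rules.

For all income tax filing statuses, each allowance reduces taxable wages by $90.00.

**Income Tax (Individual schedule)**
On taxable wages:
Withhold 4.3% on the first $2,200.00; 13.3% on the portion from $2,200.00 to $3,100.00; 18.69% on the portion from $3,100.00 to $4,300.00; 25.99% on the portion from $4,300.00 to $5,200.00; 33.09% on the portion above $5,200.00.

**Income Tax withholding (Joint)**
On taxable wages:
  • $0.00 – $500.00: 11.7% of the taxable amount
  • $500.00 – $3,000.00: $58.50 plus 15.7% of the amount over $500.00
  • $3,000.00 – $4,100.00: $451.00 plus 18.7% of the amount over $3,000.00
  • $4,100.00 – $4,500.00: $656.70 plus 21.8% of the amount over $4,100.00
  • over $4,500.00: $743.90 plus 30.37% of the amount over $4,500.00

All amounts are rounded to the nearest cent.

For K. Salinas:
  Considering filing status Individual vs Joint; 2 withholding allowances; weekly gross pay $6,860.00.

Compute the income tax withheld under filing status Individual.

Income Tax (Individual): taxable = $6,860.00 − 2×$90.00 = $6,680.00
  $672.49 + 33.09% × ($6,680.00 − $5,200.00) = $672.49 + 33.09% × $1,480.00 = $1,162.22

$1,162.22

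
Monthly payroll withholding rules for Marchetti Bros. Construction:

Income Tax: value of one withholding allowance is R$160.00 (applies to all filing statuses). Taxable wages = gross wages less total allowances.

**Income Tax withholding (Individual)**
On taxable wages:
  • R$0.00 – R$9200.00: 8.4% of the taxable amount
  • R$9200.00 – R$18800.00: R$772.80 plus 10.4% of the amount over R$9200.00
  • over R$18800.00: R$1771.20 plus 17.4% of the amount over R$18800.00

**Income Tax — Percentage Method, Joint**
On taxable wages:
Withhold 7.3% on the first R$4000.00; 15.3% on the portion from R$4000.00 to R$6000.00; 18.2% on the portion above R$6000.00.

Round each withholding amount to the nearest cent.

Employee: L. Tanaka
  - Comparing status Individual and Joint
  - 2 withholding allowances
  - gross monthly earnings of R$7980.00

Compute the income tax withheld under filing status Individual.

R$643.44

Income Tax (Individual): taxable = R$7980.00 − 2×R$160.00 = R$7660.00
  8.4% × R$7660.00 = R$643.44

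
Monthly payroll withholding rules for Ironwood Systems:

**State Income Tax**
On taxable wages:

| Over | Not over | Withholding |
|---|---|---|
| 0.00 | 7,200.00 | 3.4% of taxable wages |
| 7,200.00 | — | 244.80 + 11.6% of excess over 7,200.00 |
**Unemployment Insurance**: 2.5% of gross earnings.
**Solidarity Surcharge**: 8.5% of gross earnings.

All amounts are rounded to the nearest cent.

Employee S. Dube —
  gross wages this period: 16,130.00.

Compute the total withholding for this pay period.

State Income Tax: taxable = 16,130.00
  244.80 + 11.6% × (16,130.00 − 7,200.00) = 244.80 + 11.6% × 8,930.00 = 1,280.68
Unemployment Insurance: 2.5% × 16,130.00 = 403.25
Solidarity Surcharge: 8.5% × 16,130.00 = 1,371.05
Total: 1,280.68 + 403.25 + 1,371.05 = 3,054.98

3,054.98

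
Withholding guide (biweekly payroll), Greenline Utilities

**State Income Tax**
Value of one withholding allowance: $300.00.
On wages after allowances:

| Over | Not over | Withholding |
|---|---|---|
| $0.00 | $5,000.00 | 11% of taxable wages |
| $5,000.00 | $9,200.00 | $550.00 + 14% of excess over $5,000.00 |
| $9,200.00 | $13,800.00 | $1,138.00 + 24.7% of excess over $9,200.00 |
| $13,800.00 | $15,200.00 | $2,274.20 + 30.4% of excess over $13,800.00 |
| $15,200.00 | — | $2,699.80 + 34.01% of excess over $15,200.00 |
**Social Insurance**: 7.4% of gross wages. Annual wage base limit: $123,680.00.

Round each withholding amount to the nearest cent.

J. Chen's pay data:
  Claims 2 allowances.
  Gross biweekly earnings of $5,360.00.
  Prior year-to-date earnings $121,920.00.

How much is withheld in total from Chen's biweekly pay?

$653.84

State Income Tax: taxable = $5,360.00 − 2×$300.00 = $4,760.00
  11% × $4,760.00 = $523.60
Social Insurance: cap $123,680.00 − YTD $121,920.00 = $1,760.00 subject; 7.4% × $1,760.00 = $130.24
Total: $523.60 + $130.24 = $653.84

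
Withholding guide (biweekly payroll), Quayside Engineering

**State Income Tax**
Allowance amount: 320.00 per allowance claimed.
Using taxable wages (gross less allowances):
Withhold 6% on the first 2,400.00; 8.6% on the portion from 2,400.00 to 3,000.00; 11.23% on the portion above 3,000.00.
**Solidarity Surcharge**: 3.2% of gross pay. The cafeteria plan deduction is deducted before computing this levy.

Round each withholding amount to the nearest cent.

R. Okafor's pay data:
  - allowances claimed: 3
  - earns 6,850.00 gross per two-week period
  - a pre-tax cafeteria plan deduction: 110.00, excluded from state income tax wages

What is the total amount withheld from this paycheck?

723.47

State Income Tax: taxable = 6,850.00 − 110.00 − 3×320.00 = 5,780.00
  195.60 + 11.23% × (5,780.00 − 3,000.00) = 195.60 + 11.23% × 2,780.00 = 507.79
Solidarity Surcharge: 3.2% × 6,740.00 = 215.68
Total: 507.79 + 215.68 = 723.47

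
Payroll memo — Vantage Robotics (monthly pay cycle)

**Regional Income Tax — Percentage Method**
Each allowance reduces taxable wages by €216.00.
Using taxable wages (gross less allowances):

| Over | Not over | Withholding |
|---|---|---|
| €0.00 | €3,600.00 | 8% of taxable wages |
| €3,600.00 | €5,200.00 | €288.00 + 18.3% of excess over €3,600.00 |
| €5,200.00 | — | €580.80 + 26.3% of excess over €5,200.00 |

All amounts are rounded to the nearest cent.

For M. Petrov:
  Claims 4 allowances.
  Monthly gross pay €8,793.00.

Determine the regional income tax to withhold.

€1,298.53

Regional Income Tax: taxable = €8,793.00 − 4×€216.00 = €7,929.00
  €580.80 + 26.3% × (€7,929.00 − €5,200.00) = €580.80 + 26.3% × €2,729.00 = €1,298.53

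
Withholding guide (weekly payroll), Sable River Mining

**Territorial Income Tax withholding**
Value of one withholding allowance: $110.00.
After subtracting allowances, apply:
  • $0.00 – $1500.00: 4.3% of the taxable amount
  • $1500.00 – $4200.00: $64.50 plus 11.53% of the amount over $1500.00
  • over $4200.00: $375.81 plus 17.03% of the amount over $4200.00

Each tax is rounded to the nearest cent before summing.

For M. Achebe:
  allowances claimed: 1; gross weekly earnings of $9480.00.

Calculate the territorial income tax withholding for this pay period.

Territorial Income Tax: taxable = $9480.00 − 1×$110.00 = $9370.00
  $375.81 + 17.03% × ($9370.00 − $4200.00) = $375.81 + 17.03% × $5170.00 = $1256.26

$1256.26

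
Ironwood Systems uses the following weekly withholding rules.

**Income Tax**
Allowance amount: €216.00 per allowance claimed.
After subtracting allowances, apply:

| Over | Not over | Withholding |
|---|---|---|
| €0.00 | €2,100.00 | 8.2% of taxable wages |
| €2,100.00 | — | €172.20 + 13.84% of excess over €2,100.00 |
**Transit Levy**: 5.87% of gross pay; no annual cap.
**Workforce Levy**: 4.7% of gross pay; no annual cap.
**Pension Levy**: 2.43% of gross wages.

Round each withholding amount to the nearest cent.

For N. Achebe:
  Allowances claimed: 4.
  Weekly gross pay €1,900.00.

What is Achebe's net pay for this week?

Income Tax: taxable = €1,900.00 − 4×€216.00 = €1,036.00
  8.2% × €1,036.00 = €84.95
Transit Levy: 5.87% × €1,900.00 = €111.53
Workforce Levy: 4.7% × €1,900.00 = €89.30
Pension Levy: 2.43% × €1,900.00 = €46.17
Total withheld: €84.95 + €111.53 + €89.30 + €46.17 = €331.95
Net pay: €1,900.00 − €331.95 = €1,568.05

€1,568.05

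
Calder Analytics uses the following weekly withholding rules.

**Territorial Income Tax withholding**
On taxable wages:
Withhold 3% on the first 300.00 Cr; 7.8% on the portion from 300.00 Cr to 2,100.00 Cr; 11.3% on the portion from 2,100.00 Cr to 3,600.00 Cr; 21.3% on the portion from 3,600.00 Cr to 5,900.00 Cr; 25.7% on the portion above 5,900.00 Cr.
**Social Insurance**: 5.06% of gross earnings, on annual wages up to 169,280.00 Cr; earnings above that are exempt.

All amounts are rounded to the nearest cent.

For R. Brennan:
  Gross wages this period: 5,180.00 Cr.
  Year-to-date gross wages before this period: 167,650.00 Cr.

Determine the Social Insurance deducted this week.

Social Insurance: cap 169,280.00 Cr − YTD 167,650.00 Cr = 1,630.00 Cr subject; 5.06% × 1,630.00 Cr = 82.48 Cr

82.48 Cr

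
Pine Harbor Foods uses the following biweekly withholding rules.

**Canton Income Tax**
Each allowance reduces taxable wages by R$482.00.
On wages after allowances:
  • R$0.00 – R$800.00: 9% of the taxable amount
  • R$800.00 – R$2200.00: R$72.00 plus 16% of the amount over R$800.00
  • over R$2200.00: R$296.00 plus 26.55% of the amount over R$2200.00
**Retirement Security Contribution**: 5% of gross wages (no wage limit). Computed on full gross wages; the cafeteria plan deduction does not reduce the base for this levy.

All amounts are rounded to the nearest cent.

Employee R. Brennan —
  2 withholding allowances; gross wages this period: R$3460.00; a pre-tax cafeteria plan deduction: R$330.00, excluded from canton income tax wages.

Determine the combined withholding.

Canton Income Tax: taxable = R$3460.00 − R$330.00 − 2×R$482.00 = R$2166.00
  R$72.00 + 16% × (R$2166.00 − R$800.00) = R$72.00 + 16% × R$1366.00 = R$290.56
Retirement Security Contribution: 5% × R$3460.00 = R$173.00
Total: R$290.56 + R$173.00 = R$463.56

R$463.56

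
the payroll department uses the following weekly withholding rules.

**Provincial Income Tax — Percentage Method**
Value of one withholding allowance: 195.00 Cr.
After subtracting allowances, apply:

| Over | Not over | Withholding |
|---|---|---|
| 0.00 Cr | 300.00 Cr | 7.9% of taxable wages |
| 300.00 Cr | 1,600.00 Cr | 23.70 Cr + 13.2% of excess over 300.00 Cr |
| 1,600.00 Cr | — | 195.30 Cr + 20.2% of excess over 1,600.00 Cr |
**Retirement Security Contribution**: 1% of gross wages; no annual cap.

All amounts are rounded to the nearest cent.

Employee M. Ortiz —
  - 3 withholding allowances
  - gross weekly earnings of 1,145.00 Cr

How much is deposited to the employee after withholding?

1,075.53 Cr

Provincial Income Tax: taxable = 1,145.00 Cr − 3×195.00 Cr = 560.00 Cr
  23.70 Cr + 13.2% × (560.00 Cr − 300.00 Cr) = 23.70 Cr + 13.2% × 260.00 Cr = 58.02 Cr
Retirement Security Contribution: 1% × 1,145.00 Cr = 11.45 Cr
Total withheld: 58.02 Cr + 11.45 Cr = 69.47 Cr
Net pay: 1,145.00 Cr − 69.47 Cr = 1,075.53 Cr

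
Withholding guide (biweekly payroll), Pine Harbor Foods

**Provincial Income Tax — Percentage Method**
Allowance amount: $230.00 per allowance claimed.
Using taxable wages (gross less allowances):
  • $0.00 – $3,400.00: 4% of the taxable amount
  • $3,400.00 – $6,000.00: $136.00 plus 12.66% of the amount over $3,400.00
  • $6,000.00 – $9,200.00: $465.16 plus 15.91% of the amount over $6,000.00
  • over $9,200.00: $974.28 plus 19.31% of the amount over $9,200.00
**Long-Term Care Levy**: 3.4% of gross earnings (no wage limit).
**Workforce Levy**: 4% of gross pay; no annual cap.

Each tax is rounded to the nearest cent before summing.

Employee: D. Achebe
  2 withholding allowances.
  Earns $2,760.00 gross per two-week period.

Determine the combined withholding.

Provincial Income Tax: taxable = $2,760.00 − 2×$230.00 = $2,300.00
  4% × $2,300.00 = $92.00
Long-Term Care Levy: 3.4% × $2,760.00 = $93.84
Workforce Levy: 4% × $2,760.00 = $110.40
Total: $92.00 + $93.84 + $110.40 = $296.24

$296.24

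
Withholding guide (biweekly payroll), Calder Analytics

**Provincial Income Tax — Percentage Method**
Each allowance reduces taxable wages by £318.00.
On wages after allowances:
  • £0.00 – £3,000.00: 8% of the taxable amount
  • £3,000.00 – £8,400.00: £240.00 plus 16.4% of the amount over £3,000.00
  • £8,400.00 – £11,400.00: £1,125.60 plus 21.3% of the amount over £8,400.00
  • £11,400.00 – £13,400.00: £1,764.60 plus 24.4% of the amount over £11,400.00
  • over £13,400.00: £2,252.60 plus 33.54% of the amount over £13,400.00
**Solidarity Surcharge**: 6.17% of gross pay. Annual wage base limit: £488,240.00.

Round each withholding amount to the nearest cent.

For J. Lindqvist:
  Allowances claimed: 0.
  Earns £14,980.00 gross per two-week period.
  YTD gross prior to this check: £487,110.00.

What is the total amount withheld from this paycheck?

£2,852.25

Provincial Income Tax: taxable = £14,980.00
  £2,252.60 + 33.54% × (£14,980.00 − £13,400.00) = £2,252.60 + 33.54% × £1,580.00 = £2,782.53
Solidarity Surcharge: cap £488,240.00 − YTD £487,110.00 = £1,130.00 subject; 6.17% × £1,130.00 = £69.72
Total: £2,782.53 + £69.72 = £2,852.25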